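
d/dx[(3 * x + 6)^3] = 81*x^2 + 324*x + 324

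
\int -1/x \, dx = -log(2*x) + C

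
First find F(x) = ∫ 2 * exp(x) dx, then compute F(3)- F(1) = -2*E + 2*exp(3)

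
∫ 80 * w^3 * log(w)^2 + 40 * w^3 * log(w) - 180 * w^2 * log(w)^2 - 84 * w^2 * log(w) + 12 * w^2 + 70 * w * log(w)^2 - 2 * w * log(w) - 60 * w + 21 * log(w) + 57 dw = (-8*w + (2*w - 1)^2 + 6)*(5*w^2*log(w)^2 + 3*w*log(w) - 3) + C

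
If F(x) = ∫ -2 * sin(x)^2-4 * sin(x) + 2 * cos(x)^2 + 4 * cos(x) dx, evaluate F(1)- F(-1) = 4*(cos(1) + 2)*sin(1)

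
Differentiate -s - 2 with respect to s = -1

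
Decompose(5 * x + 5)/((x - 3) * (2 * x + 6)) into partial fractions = 5/(6*(x + 3)) + 5/(3*(x - 3))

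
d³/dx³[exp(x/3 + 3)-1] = exp(x/3 + 3)/27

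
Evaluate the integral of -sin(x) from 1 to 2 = -cos(1) + cos(2)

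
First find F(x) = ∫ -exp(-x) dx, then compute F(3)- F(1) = -exp(-1) + exp(-3)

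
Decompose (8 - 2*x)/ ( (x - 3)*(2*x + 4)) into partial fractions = -6/(5*(x + 2)) + 1/(5*(x - 3))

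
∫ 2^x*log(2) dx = 2^x + C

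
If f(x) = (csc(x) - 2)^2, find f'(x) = 2*(2 - 1/sin(x))*cos(x)/sin(x)^2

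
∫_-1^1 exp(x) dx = E - exp(-1)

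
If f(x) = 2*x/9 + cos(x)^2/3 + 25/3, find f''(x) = -2*cos(2*x)/3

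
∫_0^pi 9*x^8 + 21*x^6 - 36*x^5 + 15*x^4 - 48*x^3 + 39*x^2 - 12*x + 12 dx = 8 + (-2 + pi + pi^3)^3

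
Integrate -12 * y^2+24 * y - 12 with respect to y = -4*y^3 + 12*y^2 - 12*y + C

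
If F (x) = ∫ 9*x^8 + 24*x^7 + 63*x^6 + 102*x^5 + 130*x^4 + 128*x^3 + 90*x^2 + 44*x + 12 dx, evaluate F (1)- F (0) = 152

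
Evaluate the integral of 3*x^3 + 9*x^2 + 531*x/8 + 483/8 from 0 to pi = -300 + 3*pi/8 + 3*pi^2/16 + 12*(pi/2 + pi^2/4 + 5)^2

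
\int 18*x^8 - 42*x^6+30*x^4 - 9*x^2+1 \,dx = 2*x^9 - 6*x^7 + 6*x^5 - 3*x^3 + x + C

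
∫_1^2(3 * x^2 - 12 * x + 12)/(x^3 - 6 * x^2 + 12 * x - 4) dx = -log(3) + log(4)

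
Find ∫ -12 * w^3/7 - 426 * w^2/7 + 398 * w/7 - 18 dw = -3*w^4/7 - 142*w^3/7 + 199*w^2/7 - 18*w + C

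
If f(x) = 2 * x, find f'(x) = 2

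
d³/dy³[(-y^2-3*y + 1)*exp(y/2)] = -y^2*exp(y/2)/8 - 15*y*exp(y/2)/8 - 41*exp(y/2)/8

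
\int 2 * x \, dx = x^2 + C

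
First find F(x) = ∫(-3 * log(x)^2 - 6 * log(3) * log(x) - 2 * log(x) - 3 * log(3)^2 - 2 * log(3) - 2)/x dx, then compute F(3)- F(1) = -7*log(3)^3 - 3*log(3)^2 - 2*log(3)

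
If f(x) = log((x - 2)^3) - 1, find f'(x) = 3/(x - 2)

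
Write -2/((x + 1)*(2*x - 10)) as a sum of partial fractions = 1/(6*(x + 1)) - 1/(6*(x - 5))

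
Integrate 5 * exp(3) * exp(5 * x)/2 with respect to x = exp(5*x + 3)/2 + C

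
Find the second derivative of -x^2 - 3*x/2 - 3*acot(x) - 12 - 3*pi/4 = (-2*x^4 - 4*x^2 - 6*x - 2)/(x^4 + 2*x^2 + 1)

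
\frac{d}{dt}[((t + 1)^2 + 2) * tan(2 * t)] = 2*t^2/cos(2*t)^2 + 2*t*tan(2*t) + 4*t/cos(2*t)^2 + 2*tan(2*t) + 6/cos(2*t)^2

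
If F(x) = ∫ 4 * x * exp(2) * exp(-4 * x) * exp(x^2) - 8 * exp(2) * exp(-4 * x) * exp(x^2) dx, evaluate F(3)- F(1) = 0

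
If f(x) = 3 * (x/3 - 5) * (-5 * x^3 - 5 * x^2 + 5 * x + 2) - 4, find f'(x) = -20*x^3 + 210*x^2 + 160*x - 73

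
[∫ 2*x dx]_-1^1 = 0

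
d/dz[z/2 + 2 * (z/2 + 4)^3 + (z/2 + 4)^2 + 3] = 3*z^2/4 + 25*z/2 + 105/2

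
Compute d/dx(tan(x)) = cos(x)^(-2)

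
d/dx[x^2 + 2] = 2*x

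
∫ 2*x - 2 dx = x^2 - 2*x + C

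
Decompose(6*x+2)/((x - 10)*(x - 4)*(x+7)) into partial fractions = -40/(187*(x + 7)) - 13/(33*(x - 4)) + 31/(51*(x - 10))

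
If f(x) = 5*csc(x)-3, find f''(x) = -5/sin(x) + 10/sin(x)^3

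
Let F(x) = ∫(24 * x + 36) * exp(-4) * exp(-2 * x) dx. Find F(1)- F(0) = -36*exp(-6) + 24*exp(-4)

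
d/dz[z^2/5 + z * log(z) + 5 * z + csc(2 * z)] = 2*z/5 + log(z) - 2*cot(2*z)*csc(2*z) + 6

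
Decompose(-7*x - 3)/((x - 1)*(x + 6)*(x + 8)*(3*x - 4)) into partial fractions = -333/(616*(3*x - 4)) - 53/(504*(x + 8)) + 39/(308*(x + 6)) + 10/(63*(x - 1))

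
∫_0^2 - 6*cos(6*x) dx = -sin(12)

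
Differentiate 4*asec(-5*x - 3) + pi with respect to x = -20/(25*x^2*sqrt(1 - 1/(25*x^2 + 30*x + 9)) + 30*x*sqrt(1 - 1/(25*x^2 + 30*x + 9)) + 9*sqrt(1 - 1/(25*x^2 + 30*x + 9)))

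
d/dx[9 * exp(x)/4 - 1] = 9*exp(x)/4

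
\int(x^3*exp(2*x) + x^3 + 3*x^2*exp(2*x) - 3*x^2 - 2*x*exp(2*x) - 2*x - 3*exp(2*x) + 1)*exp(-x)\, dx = -2*(-x^3 + 2*x + 1)*sinh(x) + C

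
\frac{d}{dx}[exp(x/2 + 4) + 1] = exp(x/2 + 4)/2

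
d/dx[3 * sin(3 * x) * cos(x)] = 3*cos(2*x) + 6*cos(4*x)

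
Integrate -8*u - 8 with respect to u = -4*u^2 - 8*u + C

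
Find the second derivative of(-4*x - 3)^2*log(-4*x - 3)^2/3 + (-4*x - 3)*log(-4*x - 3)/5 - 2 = (640*x*log(-4*x - 3)^2 + 1920*x*log(-4*x - 3) + 640*x + 480*log(-4*x - 3)^2 + 1440*log(-4*x - 3) + 432)/(60*x + 45)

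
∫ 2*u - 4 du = u^2 - 4*u + C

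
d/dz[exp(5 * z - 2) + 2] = 5*exp(5*z - 2)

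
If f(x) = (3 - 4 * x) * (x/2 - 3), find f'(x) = 27/2 - 4*x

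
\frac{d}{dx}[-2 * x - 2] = -2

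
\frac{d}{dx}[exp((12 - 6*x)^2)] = 72*x*exp(36*x^2 - 144*x + 144) - 144*exp(36*x^2 - 144*x + 144)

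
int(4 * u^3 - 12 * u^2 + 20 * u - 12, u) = u^4 - 4*u^3 + 10*u^2 - 12*u + C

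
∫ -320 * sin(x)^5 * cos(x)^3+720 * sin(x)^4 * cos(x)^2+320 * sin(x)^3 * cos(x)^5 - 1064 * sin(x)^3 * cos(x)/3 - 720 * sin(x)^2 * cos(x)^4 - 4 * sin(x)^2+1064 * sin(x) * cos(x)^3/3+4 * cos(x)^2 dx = 2*(15*(sin(2*x) - 3)^2*sin(2*x) - 2*sin(2*x) + 6)*sin(x)*cos(x)/3 + C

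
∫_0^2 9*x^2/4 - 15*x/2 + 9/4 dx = -9/2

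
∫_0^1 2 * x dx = 1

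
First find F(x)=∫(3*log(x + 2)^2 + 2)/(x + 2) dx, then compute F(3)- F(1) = -2*log(3) - log(3)^3 + 2*log(5) + log(5)^3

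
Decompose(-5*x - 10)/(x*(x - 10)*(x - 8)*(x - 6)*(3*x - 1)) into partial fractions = 945/(11339*(3*x - 1)) - 5/(102*(x - 6)) + 25/(368*(x - 8)) - 3/(116*(x - 10)) - 1/(48*x)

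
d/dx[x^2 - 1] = 2*x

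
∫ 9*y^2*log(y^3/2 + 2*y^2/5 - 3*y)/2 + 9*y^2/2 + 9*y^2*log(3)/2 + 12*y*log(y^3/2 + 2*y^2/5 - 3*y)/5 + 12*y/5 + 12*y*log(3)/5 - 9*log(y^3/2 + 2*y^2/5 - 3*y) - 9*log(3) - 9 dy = 3*y*(5*y^2 + 4*y - 30)*log(3*y*(5*y^2 + 4*y - 30)/10)/10 + C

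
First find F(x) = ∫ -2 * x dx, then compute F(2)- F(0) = -4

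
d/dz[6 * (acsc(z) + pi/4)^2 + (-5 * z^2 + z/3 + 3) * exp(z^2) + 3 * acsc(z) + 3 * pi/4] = (-30*z^5*sqrt(1 - 1/z^2)*exp(z^2) + 2*z^4*sqrt(1 - 1/z^2)*exp(z^2) - 12*z^3*sqrt(1 - 1/z^2)*exp(z^2) + z^2*sqrt(1 - 1/z^2)*exp(z^2) - 36*acsc(z) - 9*pi - 9)/(3*z^2*sqrt(1 - 1/z^2))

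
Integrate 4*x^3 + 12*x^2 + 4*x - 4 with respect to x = x^4 + 4*x^3 + 2*x^2 - 4*x + C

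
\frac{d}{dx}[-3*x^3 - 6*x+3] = -9*x^2 - 6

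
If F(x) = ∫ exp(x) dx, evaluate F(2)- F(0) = -1 + exp(2)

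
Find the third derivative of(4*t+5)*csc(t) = (4*t*cos(t)/sin(t) - 24*t*cos(t)/sin(t)^3 - 12 + 5*cos(t)/sin(t) + 24/sin(t)^2 - 30*cos(t)/sin(t)^3)/sin(t)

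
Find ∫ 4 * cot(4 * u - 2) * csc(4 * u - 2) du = -csc(4*u - 2) + C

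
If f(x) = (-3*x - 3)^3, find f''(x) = -162*x - 162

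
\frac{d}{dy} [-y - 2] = -1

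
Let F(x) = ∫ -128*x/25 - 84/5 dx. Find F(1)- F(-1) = -168/5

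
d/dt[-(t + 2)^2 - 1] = -2*t - 4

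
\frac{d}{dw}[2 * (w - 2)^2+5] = 4*w - 8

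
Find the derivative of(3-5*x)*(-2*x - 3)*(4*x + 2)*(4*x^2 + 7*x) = 800*x^4 + 2016*x^3 + 960*x^2 - 396*x - 126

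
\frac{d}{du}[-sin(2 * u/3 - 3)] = -2*cos(2*u/3 - 3)/3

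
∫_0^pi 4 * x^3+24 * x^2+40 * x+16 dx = -4 + (-2 + (2 + pi)^2)^2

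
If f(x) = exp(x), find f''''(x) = exp(x)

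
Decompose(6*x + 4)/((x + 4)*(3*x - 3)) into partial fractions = 4/(3*(x + 4)) + 2/(3*(x - 1))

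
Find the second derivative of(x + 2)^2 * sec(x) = (-x^2 + 2*x^2/cos(x)^2 + 4*x*sin(x)/cos(x) - 4*x + 8*x/cos(x)^2 + 8*sin(x)/cos(x) - 2 + 8/cos(x)^2)/cos(x)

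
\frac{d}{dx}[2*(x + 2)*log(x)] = (2*x*log(x) + 2*x + 4)/x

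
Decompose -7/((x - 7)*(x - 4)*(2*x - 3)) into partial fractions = -28/(55*(2*x - 3)) + 7/(15*(x - 4)) - 7/(33*(x - 7))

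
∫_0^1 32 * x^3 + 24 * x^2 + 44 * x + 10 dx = 48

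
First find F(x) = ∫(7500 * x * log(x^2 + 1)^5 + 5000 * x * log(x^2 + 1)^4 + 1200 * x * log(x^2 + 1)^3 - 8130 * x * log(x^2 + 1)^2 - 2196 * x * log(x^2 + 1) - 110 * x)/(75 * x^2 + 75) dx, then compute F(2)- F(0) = -25*log(5)^3 - 10*log(5)^2 - log(5) - 4/3 + (log(5)/5 + 2 + 2*log(5)^2 + 5*log(5)^3)^2/3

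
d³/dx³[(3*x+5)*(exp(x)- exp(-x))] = (3*x*exp(2*x) + 3*x + 14*exp(2*x) - 4)*exp(-x)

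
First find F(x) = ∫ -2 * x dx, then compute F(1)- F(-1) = 0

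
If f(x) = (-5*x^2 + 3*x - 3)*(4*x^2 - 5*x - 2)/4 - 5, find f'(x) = -20*x^3 + 111*x^2/4 - 17*x/2 + 9/4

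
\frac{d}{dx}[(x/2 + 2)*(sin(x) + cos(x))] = -x*sin(x)/2 + x*cos(x)/2 - 3*sin(x)/2 + 5*cos(x)/2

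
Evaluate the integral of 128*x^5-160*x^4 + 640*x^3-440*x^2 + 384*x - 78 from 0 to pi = -2*pi*(-32*pi^5/3 - 80*pi^3 - 96*pi + 39 + 220*pi^2/3 + 16*pi^4)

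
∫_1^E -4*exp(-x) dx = -4*exp(-1) + 4*exp(-E)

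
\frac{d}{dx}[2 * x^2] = 4*x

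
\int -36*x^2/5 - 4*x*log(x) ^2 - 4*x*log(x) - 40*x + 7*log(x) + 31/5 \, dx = x*(-12*x^2 - 10*x*log(x)^2 - 100*x + 35*log(x) - 4)/5 + C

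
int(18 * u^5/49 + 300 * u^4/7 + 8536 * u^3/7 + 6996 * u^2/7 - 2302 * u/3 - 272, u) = 3*u^6/49 + 60*u^5/7 + 2134*u^4/7 + 2332*u^3/7 - 1151*u^2/3 - 272*u + C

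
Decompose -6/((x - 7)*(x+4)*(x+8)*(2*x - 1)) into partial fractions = 16/(663*(2*x - 1)) + 1/(170*(x + 8)) - 1/(66*(x + 4)) - 2/(715*(x - 7))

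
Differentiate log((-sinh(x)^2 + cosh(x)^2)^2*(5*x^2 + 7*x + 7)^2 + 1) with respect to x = (100*x^3 + 210*x^2 + 238*x + 98)/(25*x^4 + 70*x^3 + 119*x^2 + 98*x + 50)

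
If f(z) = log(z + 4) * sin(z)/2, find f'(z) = (z*log(z + 4)*cos(z) + 4*log(z + 4)*cos(z) + sin(z))/(2*z + 8)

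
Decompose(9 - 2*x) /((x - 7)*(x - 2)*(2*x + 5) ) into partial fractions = 56/(171*(2*x + 5)) - 1/(9*(x - 2)) - 1/(19*(x - 7))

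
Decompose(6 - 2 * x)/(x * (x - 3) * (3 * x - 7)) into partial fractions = -6/(7*(3*x - 7)) + 2/(7*x)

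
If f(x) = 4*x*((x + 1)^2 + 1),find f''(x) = 24*x + 16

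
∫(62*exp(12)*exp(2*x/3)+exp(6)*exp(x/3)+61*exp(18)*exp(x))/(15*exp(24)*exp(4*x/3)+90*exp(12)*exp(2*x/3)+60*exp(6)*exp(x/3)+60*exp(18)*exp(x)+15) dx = (76*exp(x/3 + 6) + 107*exp(2*x/3 + 12) + 56*exp(x + 18) + 25)/(5*(3*exp(x/3 + 6) + 3*exp(2*x/3 + 12) + exp(x + 18) + 1)) + C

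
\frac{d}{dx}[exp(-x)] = -exp(-x)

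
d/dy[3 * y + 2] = 3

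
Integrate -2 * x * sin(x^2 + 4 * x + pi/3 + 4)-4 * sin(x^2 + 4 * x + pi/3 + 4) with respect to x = cos((x + 2)^2 + pi/3) + C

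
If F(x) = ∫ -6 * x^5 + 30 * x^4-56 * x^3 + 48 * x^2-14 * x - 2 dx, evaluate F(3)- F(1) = -40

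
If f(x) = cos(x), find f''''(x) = cos(x)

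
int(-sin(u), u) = cos(u) + C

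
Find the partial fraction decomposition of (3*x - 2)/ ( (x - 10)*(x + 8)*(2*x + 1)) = 2/(45*(2*x + 1)) - 13/(135*(x + 8)) + 2/(27*(x - 10))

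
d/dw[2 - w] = -1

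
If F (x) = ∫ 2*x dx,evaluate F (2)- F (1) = 3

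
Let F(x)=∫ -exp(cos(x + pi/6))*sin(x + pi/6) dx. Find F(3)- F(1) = -exp(cos(pi/6 + 1)) + exp(cos(pi/6 + 3))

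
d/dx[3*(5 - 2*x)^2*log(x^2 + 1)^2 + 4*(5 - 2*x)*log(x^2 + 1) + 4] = (24*x^3*log(x^2 + 1)^2 + 48*x^3*log(x^2 + 1) - 60*x^2*log(x^2 + 1)^2 - 248*x^2*log(x^2 + 1) - 16*x^2 + 24*x*log(x^2 + 1)^2 + 300*x*log(x^2 + 1) + 40*x - 60*log(x^2 + 1)^2 - 8*log(x^2 + 1))/(x^2 + 1)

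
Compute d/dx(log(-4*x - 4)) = 1/(x + 1)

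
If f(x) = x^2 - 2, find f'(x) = 2*x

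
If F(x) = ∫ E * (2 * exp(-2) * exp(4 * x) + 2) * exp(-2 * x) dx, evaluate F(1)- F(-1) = -exp(-1) - exp(-3) + E + exp(3)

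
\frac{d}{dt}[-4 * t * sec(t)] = -4*t*tan(t)*sec(t) - 4*sec(t)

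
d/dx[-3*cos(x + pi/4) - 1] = 3*sin(x + pi/4)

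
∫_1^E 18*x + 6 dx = -16 + (1 + 3*E)^2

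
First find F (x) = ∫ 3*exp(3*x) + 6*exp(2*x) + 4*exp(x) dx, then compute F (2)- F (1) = -(1 + E)^3 - E + exp(2) + (1 + exp(2))^3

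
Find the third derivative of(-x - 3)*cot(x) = 6*x*cot(x)^4 + 8*x*cot(x)^2 + 2*x + 18*cot(x)^4 - 6*cot(x)^3 + 24*cot(x)^2 - 6*cot(x) + 6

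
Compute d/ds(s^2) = 2*s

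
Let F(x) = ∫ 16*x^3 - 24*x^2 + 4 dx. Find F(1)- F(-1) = -8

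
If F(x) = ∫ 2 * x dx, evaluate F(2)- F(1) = 3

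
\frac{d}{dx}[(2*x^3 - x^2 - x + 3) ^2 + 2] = 24*x^5 - 20*x^4 - 12*x^3 + 42*x^2 - 10*x - 6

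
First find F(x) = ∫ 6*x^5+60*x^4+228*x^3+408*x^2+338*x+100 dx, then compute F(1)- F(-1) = 496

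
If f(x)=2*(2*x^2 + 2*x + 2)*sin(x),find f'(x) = 4*x^2*cos(x) + 8*x*sin(x) + 4*x*cos(x) + 4*sin(x) + 4*cos(x)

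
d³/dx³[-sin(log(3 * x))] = -(3*sin(log(x) + log(3)) + cos(log(x) + log(3)))/x^3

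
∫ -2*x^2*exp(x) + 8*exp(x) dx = 2*(-x^2 + 2*x + 2)*exp(x) + C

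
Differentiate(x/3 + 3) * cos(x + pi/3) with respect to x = -x*sin(x + pi/3)/3 - 3*sin(x + pi/3) + cos(x + pi/3)/3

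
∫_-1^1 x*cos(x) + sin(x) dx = 0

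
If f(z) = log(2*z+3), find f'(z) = 2/(2*z + 3)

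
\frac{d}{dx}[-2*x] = -2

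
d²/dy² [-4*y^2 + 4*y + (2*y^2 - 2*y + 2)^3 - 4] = 240*y^4 - 480*y^3 + 576*y^2 - 336*y + 88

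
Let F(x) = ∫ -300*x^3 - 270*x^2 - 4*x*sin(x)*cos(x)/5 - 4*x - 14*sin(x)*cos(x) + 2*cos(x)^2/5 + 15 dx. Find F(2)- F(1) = -8729/5 + 39*cos(4)/10 - 37*cos(2)/10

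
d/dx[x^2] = 2*x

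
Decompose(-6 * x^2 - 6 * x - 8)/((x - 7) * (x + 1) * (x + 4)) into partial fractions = -80/(33*(x + 4)) + 1/(3*(x + 1)) - 43/(11*(x - 7))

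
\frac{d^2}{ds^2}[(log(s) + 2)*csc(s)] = (-s^2*log(s) + 2*s^2*log(s)/sin(s)^2 - 2*s^2 + 4*s^2/sin(s)^2 - 2*s*cos(s)/sin(s) - 1)/(s^2*sin(s))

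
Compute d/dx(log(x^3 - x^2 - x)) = (3*x^2 - 2*x - 1)/(x^3 - x^2 - x)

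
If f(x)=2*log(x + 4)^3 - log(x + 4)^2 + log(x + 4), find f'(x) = (6*log(x + 4)^2 - 2*log(x + 4) + 1)/(x + 4)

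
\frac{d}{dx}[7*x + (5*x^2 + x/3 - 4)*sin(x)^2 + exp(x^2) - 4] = 5*x^2*sin(2*x) + 2*x*exp(x^2) + 10*x*sin(x)^2 + x*sin(2*x)/3 + sin(x)^2/3 - 4*sin(2*x) + 7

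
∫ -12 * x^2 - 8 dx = -4*x^3 - 8*x + C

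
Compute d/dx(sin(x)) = cos(x)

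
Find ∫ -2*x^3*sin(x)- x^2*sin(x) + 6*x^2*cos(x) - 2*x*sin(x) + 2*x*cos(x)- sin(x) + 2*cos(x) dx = (2*x^3 + x^2 + 2*x + 1)*cos(x) + C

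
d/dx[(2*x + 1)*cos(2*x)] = -4*x*sin(2*x) - 2*sin(2*x) + 2*cos(2*x)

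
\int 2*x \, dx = x^2 + C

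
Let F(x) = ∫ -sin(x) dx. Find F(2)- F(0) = -1 + cos(2)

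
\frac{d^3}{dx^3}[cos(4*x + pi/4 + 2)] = 64*sin(4*x + pi/4 + 2)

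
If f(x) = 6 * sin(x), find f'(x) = 6*cos(x)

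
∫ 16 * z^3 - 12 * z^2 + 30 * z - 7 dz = 4*z^4 - 4*z^3 + 15*z^2 - 7*z + C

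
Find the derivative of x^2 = 2*x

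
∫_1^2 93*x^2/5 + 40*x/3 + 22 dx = 427/5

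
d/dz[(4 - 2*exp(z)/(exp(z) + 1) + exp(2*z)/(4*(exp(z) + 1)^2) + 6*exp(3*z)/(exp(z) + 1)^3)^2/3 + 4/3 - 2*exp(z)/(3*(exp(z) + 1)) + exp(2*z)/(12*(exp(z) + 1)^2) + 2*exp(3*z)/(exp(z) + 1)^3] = (1155*exp(6*z) + 1042*exp(5*z) + 1105*exp(4*z) + 116*exp(3*z) - 310*exp(2*z) - 72*exp(z))/(12*exp(7*z) + 84*exp(6*z) + 252*exp(5*z) + 420*exp(4*z) + 420*exp(3*z) + 252*exp(2*z) + 84*exp(z) + 12)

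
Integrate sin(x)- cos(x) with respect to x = -sqrt(2)*sin(x + pi/4) + C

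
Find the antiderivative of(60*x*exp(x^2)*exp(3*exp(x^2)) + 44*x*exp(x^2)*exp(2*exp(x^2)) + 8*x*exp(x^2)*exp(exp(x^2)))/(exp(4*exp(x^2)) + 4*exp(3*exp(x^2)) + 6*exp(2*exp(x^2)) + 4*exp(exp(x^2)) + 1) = (4*(exp(exp(x^2)) + 1)^2 + 7*(exp(exp(x^2)) + 1)*exp(exp(x^2)) + 4*exp(2*exp(x^2)))*exp(exp(x^2))/(exp(exp(x^2)) + 1)^3 + C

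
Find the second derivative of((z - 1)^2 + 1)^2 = 12*z^2 - 24*z + 16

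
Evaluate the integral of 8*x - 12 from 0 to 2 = -8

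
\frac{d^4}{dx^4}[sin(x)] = sin(x)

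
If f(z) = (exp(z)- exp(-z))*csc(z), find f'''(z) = 2*sqrt(2)*(-exp(2*z)*sin(z + pi/4) - 3*exp(2*z)*cos(z + pi/4)/sin(z)^2 + cos(z + pi/4) + 3*sin(z + pi/4)/sin(z)^2)*exp(-z)/sin(z)^2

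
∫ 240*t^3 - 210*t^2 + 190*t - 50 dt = 60*t^4 - 70*t^3 + 95*t^2 - 50*t + C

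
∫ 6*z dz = 3*z^2 + C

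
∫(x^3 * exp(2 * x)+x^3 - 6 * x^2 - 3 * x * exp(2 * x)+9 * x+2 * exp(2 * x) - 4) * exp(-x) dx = 2*(x - 1)^3*sinh(x) + C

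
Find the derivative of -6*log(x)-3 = -6/x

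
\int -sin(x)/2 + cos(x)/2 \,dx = sqrt(2)*sin(x + pi/4)/2 + C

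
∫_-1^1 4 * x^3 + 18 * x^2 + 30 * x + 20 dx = 52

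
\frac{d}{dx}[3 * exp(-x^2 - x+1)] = (-6*x - 3)*exp(-x^2 - x + 1)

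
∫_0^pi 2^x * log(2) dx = -1 + 2^pi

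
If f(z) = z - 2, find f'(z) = 1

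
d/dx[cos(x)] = -sin(x)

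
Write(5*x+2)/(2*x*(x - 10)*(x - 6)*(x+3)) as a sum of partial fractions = 1/(54*(x + 3)) - 2/(27*(x - 6)) + 1/(20*(x - 10)) + 1/(180*x)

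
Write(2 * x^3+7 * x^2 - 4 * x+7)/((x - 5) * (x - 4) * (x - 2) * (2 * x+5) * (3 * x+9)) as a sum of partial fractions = -472/(5265*(2*x + 5)) + 1/(30*(x + 3)) + 43/(810*(x - 2)) - 11/(26*(x - 4)) + 103/(270*(x - 5))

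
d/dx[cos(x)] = -sin(x)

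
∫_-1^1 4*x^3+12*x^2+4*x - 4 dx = 0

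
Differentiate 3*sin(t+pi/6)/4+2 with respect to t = 3*cos(t + pi/6)/4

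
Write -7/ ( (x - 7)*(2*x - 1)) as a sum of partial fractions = 14/(13*(2*x - 1)) - 7/(13*(x - 7))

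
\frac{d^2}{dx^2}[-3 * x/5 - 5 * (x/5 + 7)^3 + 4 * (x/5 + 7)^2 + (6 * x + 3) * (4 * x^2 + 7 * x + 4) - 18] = 3594*x/25 + 2498/25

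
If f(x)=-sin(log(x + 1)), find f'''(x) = -(3*sin(log(x + 1)) + cos(log(x + 1)))/(x^3 + 3*x^2 + 3*x + 1)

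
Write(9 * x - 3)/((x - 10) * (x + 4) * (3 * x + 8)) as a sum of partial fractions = 243/(152*(3*x + 8)) - 39/(56*(x + 4)) + 87/(532*(x - 10))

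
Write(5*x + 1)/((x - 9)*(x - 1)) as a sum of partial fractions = -3/(4*(x - 1)) + 23/(4*(x - 9))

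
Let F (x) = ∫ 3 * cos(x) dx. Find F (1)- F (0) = 3*sin(1)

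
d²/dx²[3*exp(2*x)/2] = 6*exp(2*x)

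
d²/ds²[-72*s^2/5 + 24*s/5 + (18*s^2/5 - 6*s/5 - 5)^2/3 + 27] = 1296*s^2/25 - 432*s/25 - 1296/25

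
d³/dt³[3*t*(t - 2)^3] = 72*t - 108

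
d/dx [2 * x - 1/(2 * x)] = (4*x^2 + 1)/(2*x^2)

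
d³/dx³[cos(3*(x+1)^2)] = 216*x^3*sin(3*x^2 + 6*x + 3) + 648*x^2*sin(3*x^2 + 6*x + 3) + 648*x*sin(3*x^2 + 6*x + 3) - 108*x*cos(3*x^2 + 6*x + 3) + 216*sin(3*x^2 + 6*x + 3) - 108*cos(3*x^2 + 6*x + 3)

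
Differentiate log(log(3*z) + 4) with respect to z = 1/(z*log(z) + z*log(3) + 4*z)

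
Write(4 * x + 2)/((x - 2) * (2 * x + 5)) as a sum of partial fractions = 16/(9*(2*x + 5)) + 10/(9*(x - 2))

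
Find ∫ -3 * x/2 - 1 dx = -3*x^2/4 - x + C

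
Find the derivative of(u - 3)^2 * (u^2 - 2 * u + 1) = 4*u^3 - 24*u^2 + 44*u - 24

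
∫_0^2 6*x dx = 12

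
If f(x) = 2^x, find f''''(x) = 2^x*log(2)^4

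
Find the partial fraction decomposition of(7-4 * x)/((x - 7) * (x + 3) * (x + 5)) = 9/(8*(x + 5)) - 19/(20*(x + 3)) - 7/(40*(x - 7))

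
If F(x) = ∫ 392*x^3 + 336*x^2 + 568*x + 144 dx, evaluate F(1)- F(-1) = 512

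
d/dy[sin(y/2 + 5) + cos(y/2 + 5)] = sqrt(2)*cos(y/2 + pi/4 + 5)/2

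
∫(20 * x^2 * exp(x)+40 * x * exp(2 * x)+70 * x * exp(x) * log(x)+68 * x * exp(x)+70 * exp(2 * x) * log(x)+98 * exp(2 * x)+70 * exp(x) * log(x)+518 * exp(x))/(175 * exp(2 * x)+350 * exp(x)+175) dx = 2*(10*x^2 + 35*x*log(x) + 14*x + 210)*exp(x)/(175*(exp(x) + 1)) + C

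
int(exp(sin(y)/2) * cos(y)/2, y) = exp(sin(y)/2) + C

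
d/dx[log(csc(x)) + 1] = -cot(x)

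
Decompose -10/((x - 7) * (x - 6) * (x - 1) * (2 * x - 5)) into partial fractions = -80/(189*(2*x - 5)) + 1/(9*(x - 1)) + 2/(7*(x - 6)) - 5/(27*(x - 7))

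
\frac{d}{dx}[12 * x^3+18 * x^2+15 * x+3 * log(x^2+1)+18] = (36*x^4 + 36*x^3 + 51*x^2 + 42*x + 15)/(x^2 + 1)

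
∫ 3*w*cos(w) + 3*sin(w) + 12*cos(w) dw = (3*w + 12)*sin(w) + C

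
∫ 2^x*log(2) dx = 2^x + C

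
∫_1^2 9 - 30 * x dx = -36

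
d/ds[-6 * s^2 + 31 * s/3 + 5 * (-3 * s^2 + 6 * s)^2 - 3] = 180*s^3 - 540*s^2 + 348*s + 31/3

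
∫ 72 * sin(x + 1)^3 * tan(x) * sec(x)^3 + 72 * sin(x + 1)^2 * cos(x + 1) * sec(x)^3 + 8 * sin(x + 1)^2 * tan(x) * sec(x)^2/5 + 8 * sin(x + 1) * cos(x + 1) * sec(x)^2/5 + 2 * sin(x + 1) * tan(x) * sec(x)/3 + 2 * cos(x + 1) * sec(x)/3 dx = 2*(180*sin(x + 1)^2*sec(x)^2 + 6*sin(x + 1)*sec(x) + 5)*sin(x + 1)*sec(x)/15 + C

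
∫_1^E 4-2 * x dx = 1 - (-2 + E)^2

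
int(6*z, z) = 3*z^2 + C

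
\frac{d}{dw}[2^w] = 2^w*log(2)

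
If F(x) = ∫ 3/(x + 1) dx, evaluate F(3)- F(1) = 3*log(2)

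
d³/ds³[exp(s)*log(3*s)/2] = (s^3*exp(s)*log(s) + s^3*exp(s)*log(3) + 3*s^2*exp(s) - 3*s*exp(s) + 2*exp(s))/(2*s^3)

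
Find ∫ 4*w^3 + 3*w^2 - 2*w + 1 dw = w^4 + w^3 - w^2 + w + C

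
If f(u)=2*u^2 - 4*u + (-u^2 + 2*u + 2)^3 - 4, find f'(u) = -6*u^5 + 30*u^4 - 24*u^3 - 48*u^2 + 28*u + 20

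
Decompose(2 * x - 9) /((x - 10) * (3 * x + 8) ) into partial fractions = 43/(38*(3*x + 8)) + 11/(38*(x - 10))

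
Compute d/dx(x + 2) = 1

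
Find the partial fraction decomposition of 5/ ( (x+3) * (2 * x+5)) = 10/(2*x + 5) - 5/(x + 3)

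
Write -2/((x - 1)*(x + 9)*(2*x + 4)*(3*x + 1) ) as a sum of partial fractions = 27/(520*(3*x + 1)) + 1/(1820*(x + 9)) - 1/(105*(x + 2)) - 1/(120*(x - 1))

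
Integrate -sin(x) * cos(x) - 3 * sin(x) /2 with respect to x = (cos(x) + 3)*cos(x)/2 + C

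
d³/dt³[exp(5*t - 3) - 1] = 125*exp(5*t - 3)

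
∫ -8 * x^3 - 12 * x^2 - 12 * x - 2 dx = -2*x^4 - 4*x^3 - 6*x^2 - 2*x + C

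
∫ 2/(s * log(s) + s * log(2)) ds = 2*log(log(2*s)) + C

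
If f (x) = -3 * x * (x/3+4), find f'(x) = -2*x - 12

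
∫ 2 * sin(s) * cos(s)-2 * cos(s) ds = (sin(s) - 1)^2 + C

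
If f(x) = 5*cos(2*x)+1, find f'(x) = -10*sin(2*x)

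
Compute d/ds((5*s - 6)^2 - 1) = 50*s - 60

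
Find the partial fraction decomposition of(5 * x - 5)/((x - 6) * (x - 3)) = -10/(3*(x - 3)) + 25/(3*(x - 6))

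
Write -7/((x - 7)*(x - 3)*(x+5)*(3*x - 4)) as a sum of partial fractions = -189/(1615*(3*x - 4)) + 7/(1824*(x + 5)) + 7/(160*(x - 3)) - 7/(816*(x - 7))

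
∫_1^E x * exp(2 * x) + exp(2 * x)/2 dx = -exp(2)/2 + exp(1 + 2*E)/2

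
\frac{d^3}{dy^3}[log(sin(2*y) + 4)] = 16*(sin(4*y) - 7*cos(2*y))/(sin(2*y) + 4)^3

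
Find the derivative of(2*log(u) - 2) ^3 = (24*log(u)^2 - 48*log(u) + 24)/u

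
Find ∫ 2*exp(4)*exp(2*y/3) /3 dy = exp(2*y/3 + 4) + C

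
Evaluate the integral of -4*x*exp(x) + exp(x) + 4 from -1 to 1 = -9*exp(-1) + E + 8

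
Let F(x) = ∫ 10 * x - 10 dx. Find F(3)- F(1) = 20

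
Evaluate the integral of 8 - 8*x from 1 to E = -4*(-1 + E)^2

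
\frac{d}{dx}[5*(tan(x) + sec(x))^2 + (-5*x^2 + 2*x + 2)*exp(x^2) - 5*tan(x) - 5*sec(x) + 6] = -10*x^3*exp(x^2) + 4*x^2*exp(x^2) - 6*x*exp(x^2) + 2*exp(x^2) + 10*tan(x)^3 + 20*tan(x)^2*sec(x) - 5*tan(x)^2 + 10*tan(x)*sec(x)^2 - 5*tan(x)*sec(x) + 10*tan(x) + 10*sec(x) - 5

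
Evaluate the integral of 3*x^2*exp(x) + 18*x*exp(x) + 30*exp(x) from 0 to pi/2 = -18 + 3*(2 + (pi/2 + 2)^2)*exp(pi/2)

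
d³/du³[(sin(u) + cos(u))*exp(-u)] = 4*exp(-u)*cos(u)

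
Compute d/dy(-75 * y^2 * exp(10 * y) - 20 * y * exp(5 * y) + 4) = -750*y^2*exp(10*y) - 150*y*exp(10*y) - 100*y*exp(5*y) - 20*exp(5*y)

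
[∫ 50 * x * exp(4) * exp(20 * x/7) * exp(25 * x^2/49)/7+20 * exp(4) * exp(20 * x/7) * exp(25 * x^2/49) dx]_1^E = -7*exp(361/49) + 7*exp((5*E/7 + 2)^2)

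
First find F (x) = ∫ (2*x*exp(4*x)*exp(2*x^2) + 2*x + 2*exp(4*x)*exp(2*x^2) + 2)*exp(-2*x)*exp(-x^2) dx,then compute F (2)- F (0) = -exp(-8) + exp(8)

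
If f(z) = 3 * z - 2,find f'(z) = 3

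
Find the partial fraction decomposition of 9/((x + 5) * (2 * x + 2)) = -9/(8*(x + 5)) + 9/(8*(x + 1))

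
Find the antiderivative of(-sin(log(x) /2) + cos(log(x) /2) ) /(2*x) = sqrt(2)*sin(log(x)/2 + pi/4) + C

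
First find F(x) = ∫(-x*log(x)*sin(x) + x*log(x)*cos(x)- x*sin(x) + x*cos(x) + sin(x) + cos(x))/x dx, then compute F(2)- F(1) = -sin(1) - cos(1) + (log(2) + 1)*(cos(2) + sin(2))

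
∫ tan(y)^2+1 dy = tan(y) + C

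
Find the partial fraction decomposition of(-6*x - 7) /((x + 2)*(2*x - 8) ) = -5/(12*(x + 2)) - 31/(12*(x - 4))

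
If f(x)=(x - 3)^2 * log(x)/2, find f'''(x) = (x^2 + 3*x + 9)/x^3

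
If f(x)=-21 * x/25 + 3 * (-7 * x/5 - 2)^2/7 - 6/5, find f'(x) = 42*x/25 + 39/25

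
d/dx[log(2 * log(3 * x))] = 1/(x*log(x) + x*log(3))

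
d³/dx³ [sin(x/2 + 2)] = -cos(x/2 + 2)/8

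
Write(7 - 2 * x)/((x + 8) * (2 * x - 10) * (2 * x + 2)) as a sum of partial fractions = 23/(364*(x + 8)) - 3/(56*(x + 1)) - 1/(104*(x - 5))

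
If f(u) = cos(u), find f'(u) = -sin(u)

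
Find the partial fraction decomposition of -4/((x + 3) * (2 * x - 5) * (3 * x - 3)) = -16/(99*(2*x - 5)) - 1/(33*(x + 3)) + 1/(9*(x - 1))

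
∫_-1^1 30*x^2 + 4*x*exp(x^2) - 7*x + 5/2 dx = 25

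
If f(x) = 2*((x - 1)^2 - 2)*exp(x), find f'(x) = 2*x^2*exp(x) - 6*exp(x)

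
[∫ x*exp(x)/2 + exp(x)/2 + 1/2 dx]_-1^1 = exp(-1)/2 + 1 + E/2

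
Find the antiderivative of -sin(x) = cos(x) + C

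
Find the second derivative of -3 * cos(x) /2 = 3*cos(x)/2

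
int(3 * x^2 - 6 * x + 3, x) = x^3 - 3*x^2 + 3*x + C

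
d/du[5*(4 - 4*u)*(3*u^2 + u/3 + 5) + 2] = -180*u^2 + 320*u/3 - 280/3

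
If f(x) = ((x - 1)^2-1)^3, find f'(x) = 6*x^5 - 30*x^4 + 48*x^3 - 24*x^2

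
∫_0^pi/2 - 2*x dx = -pi^2/4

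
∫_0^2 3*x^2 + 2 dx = 12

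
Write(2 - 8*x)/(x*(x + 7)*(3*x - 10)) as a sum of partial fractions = -111/(155*(3*x - 10)) + 58/(217*(x + 7)) - 1/(35*x)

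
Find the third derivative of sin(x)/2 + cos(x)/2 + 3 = sin(x)/2 - cos(x)/2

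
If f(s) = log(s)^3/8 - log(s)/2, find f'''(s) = (3*log(s)^2 - 9*log(s) - 1)/(4*s^3)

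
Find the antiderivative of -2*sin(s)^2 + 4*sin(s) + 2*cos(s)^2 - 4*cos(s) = (sqrt(2)*sin(s + pi/4) - 2)^2 + C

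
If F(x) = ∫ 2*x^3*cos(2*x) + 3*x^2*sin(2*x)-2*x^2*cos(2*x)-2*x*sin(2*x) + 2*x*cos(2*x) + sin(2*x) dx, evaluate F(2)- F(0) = 6*sin(4)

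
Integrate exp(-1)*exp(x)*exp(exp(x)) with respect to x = exp(exp(x) - 1) + C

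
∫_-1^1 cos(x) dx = 2*sin(1)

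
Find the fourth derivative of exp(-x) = exp(-x)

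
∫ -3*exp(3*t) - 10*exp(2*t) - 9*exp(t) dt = -(exp(t) + 2)^3 + (exp(t) + 2)^2 - exp(t) + C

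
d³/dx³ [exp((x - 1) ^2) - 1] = 8*x^3*exp(x^2 - 2*x + 1) - 24*x^2*exp(x^2 - 2*x + 1) + 36*x*exp(x^2 - 2*x + 1) - 20*exp(x^2 - 2*x + 1)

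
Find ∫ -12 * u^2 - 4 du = -4*u^3 - 4*u + C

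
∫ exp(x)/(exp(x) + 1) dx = log(3*exp(x) + 3) + C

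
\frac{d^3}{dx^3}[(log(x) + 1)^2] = (4*log(x) - 2)/x^3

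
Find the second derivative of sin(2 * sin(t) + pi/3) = -2*sin(t)*cos(2*sin(t) + pi/3) - 4*sin(2*sin(t) + pi/3)*cos(t)^2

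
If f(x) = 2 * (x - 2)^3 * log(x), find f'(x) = (6*x^3*log(x) + 2*x^3 - 24*x^2*log(x) - 12*x^2 + 24*x*log(x) + 24*x - 16)/x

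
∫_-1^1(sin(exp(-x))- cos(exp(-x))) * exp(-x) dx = sqrt(2)*(-sin(pi/4 + E) + sin(exp(-1) + pi/4))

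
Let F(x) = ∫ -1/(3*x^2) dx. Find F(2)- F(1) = -1/6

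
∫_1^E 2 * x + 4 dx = -9 + (2 + E)^2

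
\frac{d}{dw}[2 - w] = -1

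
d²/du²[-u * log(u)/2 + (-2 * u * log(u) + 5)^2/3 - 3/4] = (16*u*log(u)^2 + 48*u*log(u) + 16*u - 43)/(6*u)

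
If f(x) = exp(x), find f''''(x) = exp(x)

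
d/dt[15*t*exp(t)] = 15*t*exp(t) + 15*exp(t)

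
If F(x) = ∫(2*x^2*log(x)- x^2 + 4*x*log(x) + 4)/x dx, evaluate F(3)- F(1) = -16 + 25*log(3)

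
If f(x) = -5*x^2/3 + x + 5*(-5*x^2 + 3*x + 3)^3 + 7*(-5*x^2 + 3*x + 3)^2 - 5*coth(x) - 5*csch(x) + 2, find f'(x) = -3750*x^5 + 5625*x^4 + 2500*x^3 - 4275*x^2 - 2512*x/3 + 532 + 5*cosh(x)/sinh(x)^2 + 5/sinh(x)^2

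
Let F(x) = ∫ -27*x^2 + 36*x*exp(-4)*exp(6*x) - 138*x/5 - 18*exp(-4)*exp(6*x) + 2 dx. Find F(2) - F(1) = -512/5 - 2*exp(2) + 8*exp(8)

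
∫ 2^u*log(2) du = 2^u + C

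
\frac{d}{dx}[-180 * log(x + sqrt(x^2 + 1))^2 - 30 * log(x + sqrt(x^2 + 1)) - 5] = (-360*x*log(x + sqrt(x^2 + 1)) - 30*x - 360*sqrt(x^2 + 1)*log(x + sqrt(x^2 + 1)) - 30*sqrt(x^2 + 1))/(x^2 + x*sqrt(x^2 + 1) + 1)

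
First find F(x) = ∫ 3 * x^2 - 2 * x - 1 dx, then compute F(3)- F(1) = 16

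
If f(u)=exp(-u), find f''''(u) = exp(-u)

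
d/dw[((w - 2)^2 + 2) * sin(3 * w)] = 3*w^2*cos(3*w) + 2*w*sin(3*w) - 12*w*cos(3*w) - 4*sin(3*w) + 18*cos(3*w)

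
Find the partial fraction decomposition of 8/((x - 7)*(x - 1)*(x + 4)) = 8/(55*(x + 4)) - 4/(15*(x - 1)) + 4/(33*(x - 7))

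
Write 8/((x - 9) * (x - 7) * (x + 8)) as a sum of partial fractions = 8/(255*(x + 8)) - 4/(15*(x - 7)) + 4/(17*(x - 9))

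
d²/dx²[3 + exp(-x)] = exp(-x)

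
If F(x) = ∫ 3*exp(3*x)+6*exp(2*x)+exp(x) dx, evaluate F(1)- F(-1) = -2*E - (exp(-1) + 1)^3 + 2*exp(-1) + (1 + E)^3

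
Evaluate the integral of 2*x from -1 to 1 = 0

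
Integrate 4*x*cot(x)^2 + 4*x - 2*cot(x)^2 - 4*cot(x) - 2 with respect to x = (2 - 4*x)*cot(x) + C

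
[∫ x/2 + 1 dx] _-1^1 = 2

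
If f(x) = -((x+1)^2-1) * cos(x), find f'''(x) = -x^2*sin(x) - 2*x*sin(x) + 6*x*cos(x) + 6*sin(x) + 6*cos(x)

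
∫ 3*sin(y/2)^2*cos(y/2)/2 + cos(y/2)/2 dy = (3 - cos(y))*sin(y/2)/2 + C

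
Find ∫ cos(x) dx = sin(x) + C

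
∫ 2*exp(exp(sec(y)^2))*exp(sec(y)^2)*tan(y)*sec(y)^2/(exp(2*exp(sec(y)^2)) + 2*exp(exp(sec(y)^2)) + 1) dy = exp(exp(sec(y)^2))/(exp(exp(sec(y)^2)) + 1) + C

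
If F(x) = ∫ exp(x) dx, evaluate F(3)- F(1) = -E + exp(3)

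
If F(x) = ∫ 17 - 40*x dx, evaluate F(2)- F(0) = -46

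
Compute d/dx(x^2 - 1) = 2*x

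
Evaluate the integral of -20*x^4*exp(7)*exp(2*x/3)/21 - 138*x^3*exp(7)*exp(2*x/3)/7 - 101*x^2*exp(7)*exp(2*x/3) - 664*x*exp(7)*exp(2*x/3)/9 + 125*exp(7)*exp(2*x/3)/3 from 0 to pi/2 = (pi/3 + 7)*(-9*pi^2/4 - 15*pi^3/56 - 4 + 9*pi/2)*exp(pi/3 + 7) + 28*exp(7)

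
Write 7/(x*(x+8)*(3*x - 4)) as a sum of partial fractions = 9/(16*(3*x - 4)) + 1/(32*(x + 8)) - 7/(32*x)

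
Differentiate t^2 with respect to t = 2*t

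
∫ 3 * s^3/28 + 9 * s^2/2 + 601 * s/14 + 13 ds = 3*s^4/112 + 3*s^3/2 + 601*s^2/28 + 13*s + C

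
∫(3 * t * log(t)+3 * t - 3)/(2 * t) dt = 3*(t - 1)*log(t)/2 + C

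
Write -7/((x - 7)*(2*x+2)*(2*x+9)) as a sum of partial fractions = -2/(23*(2*x + 9)) + 1/(16*(x + 1)) - 7/(368*(x - 7))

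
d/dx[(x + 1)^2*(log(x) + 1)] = (2*x^2*log(x) + 3*x^2 + 2*x*log(x) + 4*x + 1)/x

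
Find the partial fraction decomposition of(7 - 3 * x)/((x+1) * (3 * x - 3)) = -5/(3*(x + 1)) + 2/(3*(x - 1))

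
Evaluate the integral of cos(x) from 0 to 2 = sin(2)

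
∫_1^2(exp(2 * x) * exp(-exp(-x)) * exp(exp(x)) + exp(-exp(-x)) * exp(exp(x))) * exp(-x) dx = -exp(E - exp(-1)) + exp(-exp(-2) + exp(2))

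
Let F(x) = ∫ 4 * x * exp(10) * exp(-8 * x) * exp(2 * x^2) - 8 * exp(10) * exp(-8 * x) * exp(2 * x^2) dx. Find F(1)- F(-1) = -exp(20) + exp(4)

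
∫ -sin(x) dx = cos(x) + C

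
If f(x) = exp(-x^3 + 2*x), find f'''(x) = -27*x^6*exp(-x^3 + 2*x) + 54*x^4*exp(-x^3 + 2*x) + 54*x^3*exp(-x^3 + 2*x) - 36*x^2*exp(-x^3 + 2*x) - 36*x*exp(-x^3 + 2*x) + 2*exp(-x^3 + 2*x)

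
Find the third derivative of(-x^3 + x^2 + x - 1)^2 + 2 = 120*x^3 - 120*x^2 - 24*x + 24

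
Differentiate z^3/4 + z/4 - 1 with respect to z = 3*z^2/4 + 1/4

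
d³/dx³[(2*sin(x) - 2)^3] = 24*(-9*sin(x)^2 + 8*sin(x) + 1)*cos(x)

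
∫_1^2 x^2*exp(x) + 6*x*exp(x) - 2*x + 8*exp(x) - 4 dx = -9*E - 7 + 16*exp(2)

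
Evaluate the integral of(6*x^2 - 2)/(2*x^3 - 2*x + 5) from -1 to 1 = 0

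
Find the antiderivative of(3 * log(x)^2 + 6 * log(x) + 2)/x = (log(x) + 1)^3 - log(x) + C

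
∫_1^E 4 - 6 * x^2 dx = -2*exp(3) - 2 + 4*E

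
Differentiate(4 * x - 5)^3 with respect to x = 192*x^2 - 480*x + 300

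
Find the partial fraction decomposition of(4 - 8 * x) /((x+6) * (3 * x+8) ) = 38/(5*(3*x + 8)) - 26/(5*(x + 6))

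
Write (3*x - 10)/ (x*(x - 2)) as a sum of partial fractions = -2/(x - 2) + 5/x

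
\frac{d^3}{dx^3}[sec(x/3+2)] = 2*tan(x/3 + 2)^3*sec(x/3 + 2)/9 + 5*tan(x/3 + 2)*sec(x/3 + 2)/27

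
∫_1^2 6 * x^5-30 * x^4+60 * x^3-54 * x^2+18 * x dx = 3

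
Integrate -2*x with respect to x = -x^2 + C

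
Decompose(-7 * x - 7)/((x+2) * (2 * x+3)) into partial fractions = 7/(2*x + 3) - 7/(x + 2)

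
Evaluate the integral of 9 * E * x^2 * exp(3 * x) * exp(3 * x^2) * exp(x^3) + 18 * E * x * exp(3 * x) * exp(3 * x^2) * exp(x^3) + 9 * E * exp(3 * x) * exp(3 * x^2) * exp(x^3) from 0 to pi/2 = -3*E + 3*exp((1 + pi/2)^3)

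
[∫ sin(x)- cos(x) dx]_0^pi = 2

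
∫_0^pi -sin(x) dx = -2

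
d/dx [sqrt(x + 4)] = 1/(2*sqrt(x + 4))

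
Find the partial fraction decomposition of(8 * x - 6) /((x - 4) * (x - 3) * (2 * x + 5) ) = -8/(11*(2*x + 5)) - 18/(11*(x - 3)) + 2/(x - 4)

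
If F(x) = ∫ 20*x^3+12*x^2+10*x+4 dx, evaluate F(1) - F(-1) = 16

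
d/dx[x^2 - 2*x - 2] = 2*x - 2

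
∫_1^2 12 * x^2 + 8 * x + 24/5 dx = 224/5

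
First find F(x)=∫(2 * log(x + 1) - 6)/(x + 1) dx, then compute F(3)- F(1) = -(-3 + log(2))^2 + (-3 + log(4))^2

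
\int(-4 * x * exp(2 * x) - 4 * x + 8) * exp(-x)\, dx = -8*(x - 1)*sinh(x) + C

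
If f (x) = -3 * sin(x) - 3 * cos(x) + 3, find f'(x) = 3*sin(x) - 3*cos(x)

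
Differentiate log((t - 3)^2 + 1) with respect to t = (2*t - 6)/(t^2 - 6*t + 10)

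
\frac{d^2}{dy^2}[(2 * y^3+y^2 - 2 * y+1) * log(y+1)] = (12*y^3*log(y + 1) + 10*y^3 + 26*y^2*log(y + 1) + 15*y^2 + 16*y*log(y + 1) + 2*y + 2*log(y + 1) - 5)/(y^2 + 2*y + 1)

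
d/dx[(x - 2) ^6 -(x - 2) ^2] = 6*x^5 - 60*x^4 + 240*x^3 - 480*x^2 + 478*x - 188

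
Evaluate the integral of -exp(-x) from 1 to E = -exp(-1) + exp(-E)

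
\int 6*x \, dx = 3*x^2 + C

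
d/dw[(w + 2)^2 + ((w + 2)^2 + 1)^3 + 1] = 6*w^5 + 60*w^4 + 252*w^3 + 552*w^2 + 632*w + 304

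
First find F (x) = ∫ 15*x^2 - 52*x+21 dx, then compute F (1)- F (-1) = 52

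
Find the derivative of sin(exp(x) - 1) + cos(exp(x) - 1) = sqrt(2)*exp(x)*cos(exp(x) - 1 + pi/4)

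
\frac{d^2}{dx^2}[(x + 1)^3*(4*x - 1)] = 48*x^2 + 66*x + 18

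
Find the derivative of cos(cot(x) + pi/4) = sin(pi/4 + 1/tan(x))/sin(x)^2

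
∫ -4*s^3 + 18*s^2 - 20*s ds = -s^4 + 6*s^3 - 10*s^2 + C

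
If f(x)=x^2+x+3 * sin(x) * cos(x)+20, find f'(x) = 2*x - 6*sin(x)^2 + 4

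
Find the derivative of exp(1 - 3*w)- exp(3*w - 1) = (-3*exp(6*w - 2) - 3)*exp(1 - 3*w)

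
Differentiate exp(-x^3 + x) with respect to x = -3*x^2*exp(-x^3 + x) + exp(-x^3 + x)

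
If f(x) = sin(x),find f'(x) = cos(x)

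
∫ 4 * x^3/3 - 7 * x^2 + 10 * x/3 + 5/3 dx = x^4/3 - 7*x^3/3 + 5*x^2/3 + 5*x/3 + C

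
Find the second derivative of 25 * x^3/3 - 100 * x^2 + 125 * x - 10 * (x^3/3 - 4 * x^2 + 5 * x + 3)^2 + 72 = -100*x^4/3 + 1600*x^3/3 - 2320*x^2 + 2330*x - 220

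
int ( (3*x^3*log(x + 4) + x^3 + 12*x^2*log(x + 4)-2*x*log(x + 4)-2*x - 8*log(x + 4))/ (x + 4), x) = x*(x^2 - 2)*log(x + 4) + C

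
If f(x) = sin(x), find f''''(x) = sin(x)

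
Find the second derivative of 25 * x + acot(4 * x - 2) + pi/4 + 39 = (128*x - 64)/(256*x^4 - 512*x^3 + 416*x^2 - 160*x + 25)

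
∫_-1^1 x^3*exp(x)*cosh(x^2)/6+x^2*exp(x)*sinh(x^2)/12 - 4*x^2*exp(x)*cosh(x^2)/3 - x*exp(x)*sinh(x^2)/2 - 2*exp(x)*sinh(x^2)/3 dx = -(9*exp(-1) + 7*E)*sinh(1)/12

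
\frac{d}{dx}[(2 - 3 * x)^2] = 18*x - 12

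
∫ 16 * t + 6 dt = 8*t^2 + 6*t + C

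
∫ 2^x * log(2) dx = 2^x + C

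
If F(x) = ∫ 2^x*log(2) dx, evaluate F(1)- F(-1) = 3/2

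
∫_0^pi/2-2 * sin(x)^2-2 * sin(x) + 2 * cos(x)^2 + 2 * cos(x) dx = 0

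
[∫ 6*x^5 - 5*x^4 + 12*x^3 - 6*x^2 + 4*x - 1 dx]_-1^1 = -8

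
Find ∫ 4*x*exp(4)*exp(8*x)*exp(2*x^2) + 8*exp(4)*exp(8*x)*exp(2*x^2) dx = exp(2*(x + 2)^2 - 4) + C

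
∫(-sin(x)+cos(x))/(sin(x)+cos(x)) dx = log(sin(x + pi/4)) + C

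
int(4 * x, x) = 2*x^2 + C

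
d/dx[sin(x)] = cos(x)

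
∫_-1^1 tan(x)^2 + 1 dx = 2*tan(1)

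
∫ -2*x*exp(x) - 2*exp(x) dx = -2*x*exp(x) + C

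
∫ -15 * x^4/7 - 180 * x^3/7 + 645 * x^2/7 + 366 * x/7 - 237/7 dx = -3*x^5/7 - 45*x^4/7 + 215*x^3/7 + 183*x^2/7 - 237*x/7 + C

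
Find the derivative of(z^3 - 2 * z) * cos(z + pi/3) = -z^3*sin(z + pi/3) + 3*z^2*cos(z + pi/3) + 2*z*sin(z + pi/3) - 2*cos(z + pi/3)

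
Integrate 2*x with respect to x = x^2 + C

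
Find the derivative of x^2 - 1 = 2*x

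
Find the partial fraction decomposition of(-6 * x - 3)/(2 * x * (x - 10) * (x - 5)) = 33/(50*(x - 5)) - 63/(100*(x - 10)) - 3/(100*x)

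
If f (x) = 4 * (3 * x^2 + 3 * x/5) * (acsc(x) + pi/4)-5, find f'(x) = (120*x^2*sqrt(1 - 1/x^2)*acsc(x) + 30*pi*x^2*sqrt(1 - 1/x^2) + 12*x*sqrt(1 - 1/x^2)*acsc(x) + 3*pi*x*sqrt(1 - 1/x^2) - 60*x - 12)/(5*x*sqrt(1 - 1/x^2))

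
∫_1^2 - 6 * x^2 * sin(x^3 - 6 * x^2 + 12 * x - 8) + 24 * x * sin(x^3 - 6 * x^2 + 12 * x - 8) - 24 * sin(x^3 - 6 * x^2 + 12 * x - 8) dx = 2 - 2*cos(1)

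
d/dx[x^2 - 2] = 2*x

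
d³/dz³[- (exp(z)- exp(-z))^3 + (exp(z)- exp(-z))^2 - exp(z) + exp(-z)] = (-27*exp(6*z) + 8*exp(5*z) + 2*exp(4*z) + 2*exp(2*z) - 8*exp(z) - 27)*exp(-3*z)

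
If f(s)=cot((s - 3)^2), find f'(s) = 2*(3 - s)/sin(s^2 - 6*s + 9)^2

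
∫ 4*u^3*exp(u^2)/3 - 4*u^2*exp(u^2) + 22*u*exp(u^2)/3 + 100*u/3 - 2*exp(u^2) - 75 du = -35*u + 2*(5*u - 6)^2/3 + (2*u^2 - 6*u + 9)*exp(u^2)/3 + C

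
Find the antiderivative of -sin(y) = cos(y) + C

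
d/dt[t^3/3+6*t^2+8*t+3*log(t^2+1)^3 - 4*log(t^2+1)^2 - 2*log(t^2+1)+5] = (t^4 + 12*t^3 + 9*t^2 + 18*t*log(t^2 + 1)^2 - 16*t*log(t^2 + 1) + 8*t + 8)/(t^2 + 1)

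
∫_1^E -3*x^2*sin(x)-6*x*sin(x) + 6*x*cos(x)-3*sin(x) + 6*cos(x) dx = 3*(1 + E)^2*cos(E) - 12*cos(1)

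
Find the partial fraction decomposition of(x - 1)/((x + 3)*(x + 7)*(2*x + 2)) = -1/(6*(x + 7)) + 1/(4*(x + 3)) - 1/(12*(x + 1))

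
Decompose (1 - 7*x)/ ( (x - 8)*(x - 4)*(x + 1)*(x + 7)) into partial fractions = -5/(99*(x + 7)) + 4/(135*(x + 1)) + 27/(220*(x - 4)) - 11/(108*(x - 8))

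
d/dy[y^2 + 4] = 2*y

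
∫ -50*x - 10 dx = -25*x^2 - 10*x + C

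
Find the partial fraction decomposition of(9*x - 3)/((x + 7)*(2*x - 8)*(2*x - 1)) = -1/(35*(2*x - 1)) - 1/(5*(x + 7)) + 3/(14*(x - 4))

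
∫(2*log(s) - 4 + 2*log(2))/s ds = (log(2*s) - 2)^2 + C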